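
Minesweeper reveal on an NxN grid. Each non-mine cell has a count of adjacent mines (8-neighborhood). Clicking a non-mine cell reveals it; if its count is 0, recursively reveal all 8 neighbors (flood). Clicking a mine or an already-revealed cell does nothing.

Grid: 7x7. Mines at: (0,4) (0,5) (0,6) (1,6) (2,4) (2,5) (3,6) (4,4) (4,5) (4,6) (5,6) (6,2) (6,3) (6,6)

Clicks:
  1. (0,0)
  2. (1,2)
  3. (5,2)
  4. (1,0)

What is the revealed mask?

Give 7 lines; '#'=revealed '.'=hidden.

Answer: ####...
####...
####...
####...
####...
####...
##.....

Derivation:
Click 1 (0,0) count=0: revealed 26 new [(0,0) (0,1) (0,2) (0,3) (1,0) (1,1) (1,2) (1,3) (2,0) (2,1) (2,2) (2,3) (3,0) (3,1) (3,2) (3,3) (4,0) (4,1) (4,2) (4,3) (5,0) (5,1) (5,2) (5,3) (6,0) (6,1)] -> total=26
Click 2 (1,2) count=0: revealed 0 new [(none)] -> total=26
Click 3 (5,2) count=2: revealed 0 new [(none)] -> total=26
Click 4 (1,0) count=0: revealed 0 new [(none)] -> total=26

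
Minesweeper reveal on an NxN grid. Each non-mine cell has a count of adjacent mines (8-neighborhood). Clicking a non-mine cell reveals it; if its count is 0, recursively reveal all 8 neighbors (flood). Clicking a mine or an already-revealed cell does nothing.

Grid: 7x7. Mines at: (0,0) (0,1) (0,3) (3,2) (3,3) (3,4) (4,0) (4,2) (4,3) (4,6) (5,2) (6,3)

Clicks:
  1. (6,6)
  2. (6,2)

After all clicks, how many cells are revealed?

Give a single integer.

Answer: 7

Derivation:
Click 1 (6,6) count=0: revealed 6 new [(5,4) (5,5) (5,6) (6,4) (6,5) (6,6)] -> total=6
Click 2 (6,2) count=2: revealed 1 new [(6,2)] -> total=7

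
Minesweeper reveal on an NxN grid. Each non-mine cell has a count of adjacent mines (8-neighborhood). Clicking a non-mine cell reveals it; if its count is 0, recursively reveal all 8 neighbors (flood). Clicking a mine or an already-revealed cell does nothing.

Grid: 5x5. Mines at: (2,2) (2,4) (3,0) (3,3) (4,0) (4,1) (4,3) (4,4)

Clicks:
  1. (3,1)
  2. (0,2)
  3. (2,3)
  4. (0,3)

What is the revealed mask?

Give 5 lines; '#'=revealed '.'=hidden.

Click 1 (3,1) count=4: revealed 1 new [(3,1)] -> total=1
Click 2 (0,2) count=0: revealed 12 new [(0,0) (0,1) (0,2) (0,3) (0,4) (1,0) (1,1) (1,2) (1,3) (1,4) (2,0) (2,1)] -> total=13
Click 3 (2,3) count=3: revealed 1 new [(2,3)] -> total=14
Click 4 (0,3) count=0: revealed 0 new [(none)] -> total=14

Answer: #####
#####
##.#.
.#...
.....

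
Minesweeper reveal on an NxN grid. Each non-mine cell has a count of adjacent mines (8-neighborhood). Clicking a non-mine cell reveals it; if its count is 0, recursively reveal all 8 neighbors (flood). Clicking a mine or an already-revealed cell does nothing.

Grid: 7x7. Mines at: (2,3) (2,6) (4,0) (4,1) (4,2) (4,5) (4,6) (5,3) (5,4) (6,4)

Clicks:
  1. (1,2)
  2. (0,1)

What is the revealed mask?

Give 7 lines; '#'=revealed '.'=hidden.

Answer: #######
#######
###....
###....
.......
.......
.......

Derivation:
Click 1 (1,2) count=1: revealed 1 new [(1,2)] -> total=1
Click 2 (0,1) count=0: revealed 19 new [(0,0) (0,1) (0,2) (0,3) (0,4) (0,5) (0,6) (1,0) (1,1) (1,3) (1,4) (1,5) (1,6) (2,0) (2,1) (2,2) (3,0) (3,1) (3,2)] -> total=20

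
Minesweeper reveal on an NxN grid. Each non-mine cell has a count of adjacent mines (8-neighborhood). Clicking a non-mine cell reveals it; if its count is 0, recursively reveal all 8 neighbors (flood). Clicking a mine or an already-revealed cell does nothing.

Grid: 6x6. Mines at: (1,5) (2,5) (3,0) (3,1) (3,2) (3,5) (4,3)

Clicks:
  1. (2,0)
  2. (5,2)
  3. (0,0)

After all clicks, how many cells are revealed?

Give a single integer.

Click 1 (2,0) count=2: revealed 1 new [(2,0)] -> total=1
Click 2 (5,2) count=1: revealed 1 new [(5,2)] -> total=2
Click 3 (0,0) count=0: revealed 14 new [(0,0) (0,1) (0,2) (0,3) (0,4) (1,0) (1,1) (1,2) (1,3) (1,4) (2,1) (2,2) (2,3) (2,4)] -> total=16

Answer: 16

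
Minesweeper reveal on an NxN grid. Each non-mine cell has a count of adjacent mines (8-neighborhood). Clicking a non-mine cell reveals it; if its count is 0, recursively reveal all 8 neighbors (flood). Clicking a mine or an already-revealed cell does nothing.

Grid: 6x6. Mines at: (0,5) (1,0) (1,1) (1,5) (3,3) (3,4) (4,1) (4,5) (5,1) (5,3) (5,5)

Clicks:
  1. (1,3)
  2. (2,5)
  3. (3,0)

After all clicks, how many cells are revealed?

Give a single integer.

Answer: 11

Derivation:
Click 1 (1,3) count=0: revealed 9 new [(0,2) (0,3) (0,4) (1,2) (1,3) (1,4) (2,2) (2,3) (2,4)] -> total=9
Click 2 (2,5) count=2: revealed 1 new [(2,5)] -> total=10
Click 3 (3,0) count=1: revealed 1 new [(3,0)] -> total=11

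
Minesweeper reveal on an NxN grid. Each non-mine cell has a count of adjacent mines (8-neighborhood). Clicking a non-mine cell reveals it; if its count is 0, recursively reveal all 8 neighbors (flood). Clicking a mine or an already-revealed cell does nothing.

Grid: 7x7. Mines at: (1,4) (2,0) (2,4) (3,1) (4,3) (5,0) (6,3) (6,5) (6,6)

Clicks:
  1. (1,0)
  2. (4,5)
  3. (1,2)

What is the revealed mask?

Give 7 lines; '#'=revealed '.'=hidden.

Answer: ####.##
####.##
.###.##
....###
....###
....###
.......

Derivation:
Click 1 (1,0) count=1: revealed 1 new [(1,0)] -> total=1
Click 2 (4,5) count=0: revealed 15 new [(0,5) (0,6) (1,5) (1,6) (2,5) (2,6) (3,4) (3,5) (3,6) (4,4) (4,5) (4,6) (5,4) (5,5) (5,6)] -> total=16
Click 3 (1,2) count=0: revealed 10 new [(0,0) (0,1) (0,2) (0,3) (1,1) (1,2) (1,3) (2,1) (2,2) (2,3)] -> total=26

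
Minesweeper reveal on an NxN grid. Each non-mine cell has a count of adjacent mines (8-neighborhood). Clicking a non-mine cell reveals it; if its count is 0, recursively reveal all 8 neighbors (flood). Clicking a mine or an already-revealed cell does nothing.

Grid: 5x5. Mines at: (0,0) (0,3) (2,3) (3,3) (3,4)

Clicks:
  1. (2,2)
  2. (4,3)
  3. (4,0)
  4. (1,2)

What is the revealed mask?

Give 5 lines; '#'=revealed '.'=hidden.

Answer: .....
###..
###..
###..
####.

Derivation:
Click 1 (2,2) count=2: revealed 1 new [(2,2)] -> total=1
Click 2 (4,3) count=2: revealed 1 new [(4,3)] -> total=2
Click 3 (4,0) count=0: revealed 11 new [(1,0) (1,1) (1,2) (2,0) (2,1) (3,0) (3,1) (3,2) (4,0) (4,1) (4,2)] -> total=13
Click 4 (1,2) count=2: revealed 0 new [(none)] -> total=13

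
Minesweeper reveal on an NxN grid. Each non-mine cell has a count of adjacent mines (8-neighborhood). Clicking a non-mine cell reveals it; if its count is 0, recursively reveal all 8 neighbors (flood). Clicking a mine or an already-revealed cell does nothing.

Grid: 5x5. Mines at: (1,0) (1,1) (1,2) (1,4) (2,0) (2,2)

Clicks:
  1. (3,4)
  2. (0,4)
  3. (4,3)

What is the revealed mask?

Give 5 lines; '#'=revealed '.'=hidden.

Answer: ....#
.....
...##
#####
#####

Derivation:
Click 1 (3,4) count=0: revealed 12 new [(2,3) (2,4) (3,0) (3,1) (3,2) (3,3) (3,4) (4,0) (4,1) (4,2) (4,3) (4,4)] -> total=12
Click 2 (0,4) count=1: revealed 1 new [(0,4)] -> total=13
Click 3 (4,3) count=0: revealed 0 new [(none)] -> total=13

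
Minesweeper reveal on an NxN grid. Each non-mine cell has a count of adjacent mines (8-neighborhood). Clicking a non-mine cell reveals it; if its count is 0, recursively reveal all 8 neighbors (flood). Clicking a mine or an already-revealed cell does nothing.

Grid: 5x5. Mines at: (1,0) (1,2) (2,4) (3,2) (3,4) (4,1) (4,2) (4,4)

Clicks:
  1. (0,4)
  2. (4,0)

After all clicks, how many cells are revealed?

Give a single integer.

Answer: 5

Derivation:
Click 1 (0,4) count=0: revealed 4 new [(0,3) (0,4) (1,3) (1,4)] -> total=4
Click 2 (4,0) count=1: revealed 1 new [(4,0)] -> total=5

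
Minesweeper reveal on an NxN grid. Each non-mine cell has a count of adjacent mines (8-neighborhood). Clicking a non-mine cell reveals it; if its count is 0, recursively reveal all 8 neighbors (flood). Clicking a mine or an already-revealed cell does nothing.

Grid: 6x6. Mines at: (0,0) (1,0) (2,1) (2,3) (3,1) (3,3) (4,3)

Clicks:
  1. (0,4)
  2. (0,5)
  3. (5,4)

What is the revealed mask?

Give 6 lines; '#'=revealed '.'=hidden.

Answer: .#####
.#####
....##
....##
....##
....##

Derivation:
Click 1 (0,4) count=0: revealed 18 new [(0,1) (0,2) (0,3) (0,4) (0,5) (1,1) (1,2) (1,3) (1,4) (1,5) (2,4) (2,5) (3,4) (3,5) (4,4) (4,5) (5,4) (5,5)] -> total=18
Click 2 (0,5) count=0: revealed 0 new [(none)] -> total=18
Click 3 (5,4) count=1: revealed 0 new [(none)] -> total=18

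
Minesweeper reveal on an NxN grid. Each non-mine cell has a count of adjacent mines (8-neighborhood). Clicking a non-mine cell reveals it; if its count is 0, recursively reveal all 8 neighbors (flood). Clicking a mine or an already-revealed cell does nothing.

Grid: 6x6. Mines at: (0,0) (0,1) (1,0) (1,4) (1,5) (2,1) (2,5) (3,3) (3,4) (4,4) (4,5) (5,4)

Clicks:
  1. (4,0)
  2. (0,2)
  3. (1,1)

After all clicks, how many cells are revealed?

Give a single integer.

Click 1 (4,0) count=0: revealed 11 new [(3,0) (3,1) (3,2) (4,0) (4,1) (4,2) (4,3) (5,0) (5,1) (5,2) (5,3)] -> total=11
Click 2 (0,2) count=1: revealed 1 new [(0,2)] -> total=12
Click 3 (1,1) count=4: revealed 1 new [(1,1)] -> total=13

Answer: 13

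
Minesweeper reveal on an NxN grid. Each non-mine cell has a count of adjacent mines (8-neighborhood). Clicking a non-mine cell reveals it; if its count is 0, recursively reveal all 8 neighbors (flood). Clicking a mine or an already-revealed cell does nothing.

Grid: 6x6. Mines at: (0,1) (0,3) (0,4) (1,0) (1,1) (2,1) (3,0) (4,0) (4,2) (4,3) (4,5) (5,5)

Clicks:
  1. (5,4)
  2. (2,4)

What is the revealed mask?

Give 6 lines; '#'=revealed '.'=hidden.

Click 1 (5,4) count=3: revealed 1 new [(5,4)] -> total=1
Click 2 (2,4) count=0: revealed 12 new [(1,2) (1,3) (1,4) (1,5) (2,2) (2,3) (2,4) (2,5) (3,2) (3,3) (3,4) (3,5)] -> total=13

Answer: ......
..####
..####
..####
......
....#.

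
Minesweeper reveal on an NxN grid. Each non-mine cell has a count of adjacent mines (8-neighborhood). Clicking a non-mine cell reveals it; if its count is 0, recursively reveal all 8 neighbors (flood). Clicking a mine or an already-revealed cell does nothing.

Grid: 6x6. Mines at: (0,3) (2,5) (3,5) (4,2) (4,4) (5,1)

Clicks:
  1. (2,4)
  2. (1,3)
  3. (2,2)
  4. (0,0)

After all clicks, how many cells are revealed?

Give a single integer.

Answer: 20

Derivation:
Click 1 (2,4) count=2: revealed 1 new [(2,4)] -> total=1
Click 2 (1,3) count=1: revealed 1 new [(1,3)] -> total=2
Click 3 (2,2) count=0: revealed 18 new [(0,0) (0,1) (0,2) (1,0) (1,1) (1,2) (1,4) (2,0) (2,1) (2,2) (2,3) (3,0) (3,1) (3,2) (3,3) (3,4) (4,0) (4,1)] -> total=20
Click 4 (0,0) count=0: revealed 0 new [(none)] -> total=20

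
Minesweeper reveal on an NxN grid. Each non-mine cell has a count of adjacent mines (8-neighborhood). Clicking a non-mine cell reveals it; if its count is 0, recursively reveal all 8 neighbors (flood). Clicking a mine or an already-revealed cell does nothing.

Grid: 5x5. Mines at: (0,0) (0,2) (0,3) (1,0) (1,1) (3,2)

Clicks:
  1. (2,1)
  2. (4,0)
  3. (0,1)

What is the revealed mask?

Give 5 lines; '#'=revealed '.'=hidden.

Answer: .#...
.....
##...
##...
##...

Derivation:
Click 1 (2,1) count=3: revealed 1 new [(2,1)] -> total=1
Click 2 (4,0) count=0: revealed 5 new [(2,0) (3,0) (3,1) (4,0) (4,1)] -> total=6
Click 3 (0,1) count=4: revealed 1 new [(0,1)] -> total=7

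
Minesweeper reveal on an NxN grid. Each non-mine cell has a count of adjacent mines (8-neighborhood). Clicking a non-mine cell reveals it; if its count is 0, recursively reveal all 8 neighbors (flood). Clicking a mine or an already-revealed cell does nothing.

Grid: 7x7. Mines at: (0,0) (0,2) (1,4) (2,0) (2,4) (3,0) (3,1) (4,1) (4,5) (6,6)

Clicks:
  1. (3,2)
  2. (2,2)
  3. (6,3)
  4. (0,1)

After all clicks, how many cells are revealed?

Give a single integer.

Answer: 20

Derivation:
Click 1 (3,2) count=2: revealed 1 new [(3,2)] -> total=1
Click 2 (2,2) count=1: revealed 1 new [(2,2)] -> total=2
Click 3 (6,3) count=0: revealed 17 new [(3,3) (3,4) (4,2) (4,3) (4,4) (5,0) (5,1) (5,2) (5,3) (5,4) (5,5) (6,0) (6,1) (6,2) (6,3) (6,4) (6,5)] -> total=19
Click 4 (0,1) count=2: revealed 1 new [(0,1)] -> total=20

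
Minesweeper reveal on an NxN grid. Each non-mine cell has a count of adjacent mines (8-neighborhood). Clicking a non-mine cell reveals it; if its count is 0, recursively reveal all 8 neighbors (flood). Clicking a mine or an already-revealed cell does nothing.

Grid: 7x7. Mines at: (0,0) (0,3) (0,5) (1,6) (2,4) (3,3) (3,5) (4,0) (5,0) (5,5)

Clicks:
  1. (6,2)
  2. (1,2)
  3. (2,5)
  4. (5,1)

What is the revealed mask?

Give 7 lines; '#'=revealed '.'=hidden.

Click 1 (6,2) count=0: revealed 12 new [(4,1) (4,2) (4,3) (4,4) (5,1) (5,2) (5,3) (5,4) (6,1) (6,2) (6,3) (6,4)] -> total=12
Click 2 (1,2) count=1: revealed 1 new [(1,2)] -> total=13
Click 3 (2,5) count=3: revealed 1 new [(2,5)] -> total=14
Click 4 (5,1) count=2: revealed 0 new [(none)] -> total=14

Answer: .......
..#....
.....#.
.......
.####..
.####..
.####..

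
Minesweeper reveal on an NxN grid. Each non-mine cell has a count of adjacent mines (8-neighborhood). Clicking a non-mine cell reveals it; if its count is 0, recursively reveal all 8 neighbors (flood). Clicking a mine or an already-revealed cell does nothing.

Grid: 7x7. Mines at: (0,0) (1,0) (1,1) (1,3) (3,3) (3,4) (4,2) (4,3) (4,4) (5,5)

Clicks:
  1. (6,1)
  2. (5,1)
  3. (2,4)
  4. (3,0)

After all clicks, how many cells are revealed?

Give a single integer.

Answer: 17

Derivation:
Click 1 (6,1) count=0: revealed 16 new [(2,0) (2,1) (3,0) (3,1) (4,0) (4,1) (5,0) (5,1) (5,2) (5,3) (5,4) (6,0) (6,1) (6,2) (6,3) (6,4)] -> total=16
Click 2 (5,1) count=1: revealed 0 new [(none)] -> total=16
Click 3 (2,4) count=3: revealed 1 new [(2,4)] -> total=17
Click 4 (3,0) count=0: revealed 0 new [(none)] -> total=17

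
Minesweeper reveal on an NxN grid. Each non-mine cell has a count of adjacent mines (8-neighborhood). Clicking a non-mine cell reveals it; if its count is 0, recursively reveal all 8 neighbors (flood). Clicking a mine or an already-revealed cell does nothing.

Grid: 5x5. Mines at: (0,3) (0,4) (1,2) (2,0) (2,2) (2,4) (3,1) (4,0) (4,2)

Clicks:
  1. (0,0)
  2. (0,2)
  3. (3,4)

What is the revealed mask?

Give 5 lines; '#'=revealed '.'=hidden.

Answer: ###..
##...
.....
....#
.....

Derivation:
Click 1 (0,0) count=0: revealed 4 new [(0,0) (0,1) (1,0) (1,1)] -> total=4
Click 2 (0,2) count=2: revealed 1 new [(0,2)] -> total=5
Click 3 (3,4) count=1: revealed 1 new [(3,4)] -> total=6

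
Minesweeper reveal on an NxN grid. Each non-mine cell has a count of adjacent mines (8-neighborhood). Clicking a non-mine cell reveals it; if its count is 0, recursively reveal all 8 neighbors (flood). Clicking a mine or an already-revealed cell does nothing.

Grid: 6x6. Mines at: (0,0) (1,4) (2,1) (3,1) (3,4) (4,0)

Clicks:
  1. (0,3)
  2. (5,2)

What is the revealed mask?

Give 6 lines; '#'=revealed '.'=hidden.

Answer: ...#..
......
......
......
.#####
.#####

Derivation:
Click 1 (0,3) count=1: revealed 1 new [(0,3)] -> total=1
Click 2 (5,2) count=0: revealed 10 new [(4,1) (4,2) (4,3) (4,4) (4,5) (5,1) (5,2) (5,3) (5,4) (5,5)] -> total=11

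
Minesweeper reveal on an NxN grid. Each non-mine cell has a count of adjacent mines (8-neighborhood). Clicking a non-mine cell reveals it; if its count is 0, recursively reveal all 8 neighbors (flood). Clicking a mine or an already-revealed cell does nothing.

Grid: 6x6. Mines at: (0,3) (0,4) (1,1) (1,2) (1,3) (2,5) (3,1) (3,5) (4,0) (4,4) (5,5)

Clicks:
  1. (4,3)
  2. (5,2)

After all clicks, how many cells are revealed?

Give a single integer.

Answer: 6

Derivation:
Click 1 (4,3) count=1: revealed 1 new [(4,3)] -> total=1
Click 2 (5,2) count=0: revealed 5 new [(4,1) (4,2) (5,1) (5,2) (5,3)] -> total=6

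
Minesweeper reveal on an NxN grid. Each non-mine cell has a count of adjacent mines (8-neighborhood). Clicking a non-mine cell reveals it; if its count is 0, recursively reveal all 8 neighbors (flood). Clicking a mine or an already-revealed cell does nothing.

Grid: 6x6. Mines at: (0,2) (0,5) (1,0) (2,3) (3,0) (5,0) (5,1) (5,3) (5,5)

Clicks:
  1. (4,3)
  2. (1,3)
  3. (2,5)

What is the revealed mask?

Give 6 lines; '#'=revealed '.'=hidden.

Answer: ......
...###
....##
....##
...###
......

Derivation:
Click 1 (4,3) count=1: revealed 1 new [(4,3)] -> total=1
Click 2 (1,3) count=2: revealed 1 new [(1,3)] -> total=2
Click 3 (2,5) count=0: revealed 8 new [(1,4) (1,5) (2,4) (2,5) (3,4) (3,5) (4,4) (4,5)] -> total=10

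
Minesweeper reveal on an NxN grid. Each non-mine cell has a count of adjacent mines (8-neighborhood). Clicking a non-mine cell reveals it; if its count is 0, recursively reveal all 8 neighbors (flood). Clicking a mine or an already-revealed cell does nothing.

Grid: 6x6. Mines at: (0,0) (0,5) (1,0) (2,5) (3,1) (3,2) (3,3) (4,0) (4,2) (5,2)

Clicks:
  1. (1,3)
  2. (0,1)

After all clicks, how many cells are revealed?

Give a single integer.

Click 1 (1,3) count=0: revealed 12 new [(0,1) (0,2) (0,3) (0,4) (1,1) (1,2) (1,3) (1,4) (2,1) (2,2) (2,3) (2,4)] -> total=12
Click 2 (0,1) count=2: revealed 0 new [(none)] -> total=12

Answer: 12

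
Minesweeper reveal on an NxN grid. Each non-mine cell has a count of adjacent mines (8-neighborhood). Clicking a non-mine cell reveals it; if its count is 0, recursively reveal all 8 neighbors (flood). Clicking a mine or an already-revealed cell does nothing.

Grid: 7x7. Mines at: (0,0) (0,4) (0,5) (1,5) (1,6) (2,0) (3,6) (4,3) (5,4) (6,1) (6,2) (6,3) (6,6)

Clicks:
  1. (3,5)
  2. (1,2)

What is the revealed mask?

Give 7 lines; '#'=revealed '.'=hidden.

Answer: .###...
.####..
.####..
.#####.
.......
.......
.......

Derivation:
Click 1 (3,5) count=1: revealed 1 new [(3,5)] -> total=1
Click 2 (1,2) count=0: revealed 15 new [(0,1) (0,2) (0,3) (1,1) (1,2) (1,3) (1,4) (2,1) (2,2) (2,3) (2,4) (3,1) (3,2) (3,3) (3,4)] -> total=16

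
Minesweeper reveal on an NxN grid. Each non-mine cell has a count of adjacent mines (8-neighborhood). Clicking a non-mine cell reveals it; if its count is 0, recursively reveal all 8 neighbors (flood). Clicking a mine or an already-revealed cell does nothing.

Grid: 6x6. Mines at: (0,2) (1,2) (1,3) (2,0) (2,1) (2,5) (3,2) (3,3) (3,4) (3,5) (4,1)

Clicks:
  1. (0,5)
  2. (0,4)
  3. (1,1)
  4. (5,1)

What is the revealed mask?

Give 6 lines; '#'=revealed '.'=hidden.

Click 1 (0,5) count=0: revealed 4 new [(0,4) (0,5) (1,4) (1,5)] -> total=4
Click 2 (0,4) count=1: revealed 0 new [(none)] -> total=4
Click 3 (1,1) count=4: revealed 1 new [(1,1)] -> total=5
Click 4 (5,1) count=1: revealed 1 new [(5,1)] -> total=6

Answer: ....##
.#..##
......
......
......
.#....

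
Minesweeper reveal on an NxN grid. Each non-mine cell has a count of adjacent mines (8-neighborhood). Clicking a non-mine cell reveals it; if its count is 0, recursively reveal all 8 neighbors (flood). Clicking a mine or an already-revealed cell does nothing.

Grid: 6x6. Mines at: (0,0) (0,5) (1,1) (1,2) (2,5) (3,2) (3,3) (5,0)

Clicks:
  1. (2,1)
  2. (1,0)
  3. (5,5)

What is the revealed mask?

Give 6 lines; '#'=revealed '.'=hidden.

Answer: ......
#.....
.#....
....##
.#####
.#####

Derivation:
Click 1 (2,1) count=3: revealed 1 new [(2,1)] -> total=1
Click 2 (1,0) count=2: revealed 1 new [(1,0)] -> total=2
Click 3 (5,5) count=0: revealed 12 new [(3,4) (3,5) (4,1) (4,2) (4,3) (4,4) (4,5) (5,1) (5,2) (5,3) (5,4) (5,5)] -> total=14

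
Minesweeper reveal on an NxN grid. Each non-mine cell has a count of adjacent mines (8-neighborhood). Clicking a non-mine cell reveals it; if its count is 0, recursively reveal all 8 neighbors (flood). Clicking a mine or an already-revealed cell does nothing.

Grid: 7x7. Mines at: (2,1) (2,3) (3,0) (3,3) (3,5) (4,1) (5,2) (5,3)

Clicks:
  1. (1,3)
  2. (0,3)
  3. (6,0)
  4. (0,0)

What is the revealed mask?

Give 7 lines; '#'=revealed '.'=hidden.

Answer: #######
#######
....###
.......
.......
##.....
##.....

Derivation:
Click 1 (1,3) count=1: revealed 1 new [(1,3)] -> total=1
Click 2 (0,3) count=0: revealed 16 new [(0,0) (0,1) (0,2) (0,3) (0,4) (0,5) (0,6) (1,0) (1,1) (1,2) (1,4) (1,5) (1,6) (2,4) (2,5) (2,6)] -> total=17
Click 3 (6,0) count=0: revealed 4 new [(5,0) (5,1) (6,0) (6,1)] -> total=21
Click 4 (0,0) count=0: revealed 0 new [(none)] -> total=21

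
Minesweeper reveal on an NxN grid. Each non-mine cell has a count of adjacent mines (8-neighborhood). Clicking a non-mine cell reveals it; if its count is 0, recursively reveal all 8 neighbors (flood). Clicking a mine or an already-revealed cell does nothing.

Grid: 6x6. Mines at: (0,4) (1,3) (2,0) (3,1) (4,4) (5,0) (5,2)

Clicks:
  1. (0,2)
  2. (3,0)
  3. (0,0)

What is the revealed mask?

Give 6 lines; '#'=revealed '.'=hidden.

Answer: ###...
###...
......
#.....
......
......

Derivation:
Click 1 (0,2) count=1: revealed 1 new [(0,2)] -> total=1
Click 2 (3,0) count=2: revealed 1 new [(3,0)] -> total=2
Click 3 (0,0) count=0: revealed 5 new [(0,0) (0,1) (1,0) (1,1) (1,2)] -> total=7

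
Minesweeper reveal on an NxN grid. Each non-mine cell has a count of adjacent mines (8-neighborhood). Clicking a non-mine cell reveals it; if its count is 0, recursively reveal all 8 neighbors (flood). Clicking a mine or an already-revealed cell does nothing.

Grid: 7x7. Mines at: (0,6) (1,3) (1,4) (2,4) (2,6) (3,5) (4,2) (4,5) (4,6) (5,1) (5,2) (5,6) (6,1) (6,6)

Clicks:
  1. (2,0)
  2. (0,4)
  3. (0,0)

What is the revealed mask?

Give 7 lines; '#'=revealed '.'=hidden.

Answer: ###.#..
###....
###....
###....
##.....
.......
.......

Derivation:
Click 1 (2,0) count=0: revealed 14 new [(0,0) (0,1) (0,2) (1,0) (1,1) (1,2) (2,0) (2,1) (2,2) (3,0) (3,1) (3,2) (4,0) (4,1)] -> total=14
Click 2 (0,4) count=2: revealed 1 new [(0,4)] -> total=15
Click 3 (0,0) count=0: revealed 0 new [(none)] -> total=15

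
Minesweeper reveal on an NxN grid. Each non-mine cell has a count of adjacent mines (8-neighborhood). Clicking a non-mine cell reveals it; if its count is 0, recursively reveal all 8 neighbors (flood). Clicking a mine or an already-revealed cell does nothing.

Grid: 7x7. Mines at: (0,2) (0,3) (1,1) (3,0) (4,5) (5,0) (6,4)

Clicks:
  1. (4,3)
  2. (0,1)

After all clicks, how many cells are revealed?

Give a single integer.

Answer: 32

Derivation:
Click 1 (4,3) count=0: revealed 31 new [(0,4) (0,5) (0,6) (1,2) (1,3) (1,4) (1,5) (1,6) (2,1) (2,2) (2,3) (2,4) (2,5) (2,6) (3,1) (3,2) (3,3) (3,4) (3,5) (3,6) (4,1) (4,2) (4,3) (4,4) (5,1) (5,2) (5,3) (5,4) (6,1) (6,2) (6,3)] -> total=31
Click 2 (0,1) count=2: revealed 1 new [(0,1)] -> total=32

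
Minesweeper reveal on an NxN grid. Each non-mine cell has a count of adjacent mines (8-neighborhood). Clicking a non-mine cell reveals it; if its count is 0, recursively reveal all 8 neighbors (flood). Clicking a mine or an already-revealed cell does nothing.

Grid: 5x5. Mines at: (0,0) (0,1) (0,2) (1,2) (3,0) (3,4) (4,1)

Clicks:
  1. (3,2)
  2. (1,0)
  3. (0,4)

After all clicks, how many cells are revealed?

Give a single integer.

Click 1 (3,2) count=1: revealed 1 new [(3,2)] -> total=1
Click 2 (1,0) count=2: revealed 1 new [(1,0)] -> total=2
Click 3 (0,4) count=0: revealed 6 new [(0,3) (0,4) (1,3) (1,4) (2,3) (2,4)] -> total=8

Answer: 8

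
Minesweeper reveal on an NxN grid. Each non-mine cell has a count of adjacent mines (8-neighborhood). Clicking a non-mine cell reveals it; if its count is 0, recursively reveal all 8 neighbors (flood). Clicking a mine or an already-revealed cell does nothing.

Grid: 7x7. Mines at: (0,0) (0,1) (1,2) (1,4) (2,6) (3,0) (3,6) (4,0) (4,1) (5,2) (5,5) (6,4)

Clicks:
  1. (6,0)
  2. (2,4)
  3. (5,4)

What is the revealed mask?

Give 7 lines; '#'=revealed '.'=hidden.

Click 1 (6,0) count=0: revealed 4 new [(5,0) (5,1) (6,0) (6,1)] -> total=4
Click 2 (2,4) count=1: revealed 1 new [(2,4)] -> total=5
Click 3 (5,4) count=2: revealed 1 new [(5,4)] -> total=6

Answer: .......
.......
....#..
.......
.......
##..#..
##.....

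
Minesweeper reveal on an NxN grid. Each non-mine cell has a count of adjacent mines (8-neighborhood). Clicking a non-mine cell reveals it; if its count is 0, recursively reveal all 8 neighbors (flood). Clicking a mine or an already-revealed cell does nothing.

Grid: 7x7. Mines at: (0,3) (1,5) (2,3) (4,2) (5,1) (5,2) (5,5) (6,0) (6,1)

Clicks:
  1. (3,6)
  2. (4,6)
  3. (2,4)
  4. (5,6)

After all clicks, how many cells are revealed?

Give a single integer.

Click 1 (3,6) count=0: revealed 9 new [(2,4) (2,5) (2,6) (3,4) (3,5) (3,6) (4,4) (4,5) (4,6)] -> total=9
Click 2 (4,6) count=1: revealed 0 new [(none)] -> total=9
Click 3 (2,4) count=2: revealed 0 new [(none)] -> total=9
Click 4 (5,6) count=1: revealed 1 new [(5,6)] -> total=10

Answer: 10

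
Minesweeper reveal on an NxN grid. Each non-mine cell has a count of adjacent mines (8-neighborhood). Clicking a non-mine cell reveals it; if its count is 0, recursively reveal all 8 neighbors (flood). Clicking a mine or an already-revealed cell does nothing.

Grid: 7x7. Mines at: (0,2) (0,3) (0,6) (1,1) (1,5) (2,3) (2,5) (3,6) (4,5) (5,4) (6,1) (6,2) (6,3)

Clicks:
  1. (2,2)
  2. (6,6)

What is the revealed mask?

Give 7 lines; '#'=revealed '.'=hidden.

Answer: .......
.......
..#....
.......
.......
.....##
.....##

Derivation:
Click 1 (2,2) count=2: revealed 1 new [(2,2)] -> total=1
Click 2 (6,6) count=0: revealed 4 new [(5,5) (5,6) (6,5) (6,6)] -> total=5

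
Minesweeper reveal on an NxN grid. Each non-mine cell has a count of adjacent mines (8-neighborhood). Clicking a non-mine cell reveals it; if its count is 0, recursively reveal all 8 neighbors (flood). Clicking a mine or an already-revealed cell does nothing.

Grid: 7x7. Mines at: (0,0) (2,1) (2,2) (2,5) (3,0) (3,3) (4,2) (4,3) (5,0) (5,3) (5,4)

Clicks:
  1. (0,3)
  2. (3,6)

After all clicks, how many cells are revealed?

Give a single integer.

Answer: 13

Derivation:
Click 1 (0,3) count=0: revealed 12 new [(0,1) (0,2) (0,3) (0,4) (0,5) (0,6) (1,1) (1,2) (1,3) (1,4) (1,5) (1,6)] -> total=12
Click 2 (3,6) count=1: revealed 1 new [(3,6)] -> total=13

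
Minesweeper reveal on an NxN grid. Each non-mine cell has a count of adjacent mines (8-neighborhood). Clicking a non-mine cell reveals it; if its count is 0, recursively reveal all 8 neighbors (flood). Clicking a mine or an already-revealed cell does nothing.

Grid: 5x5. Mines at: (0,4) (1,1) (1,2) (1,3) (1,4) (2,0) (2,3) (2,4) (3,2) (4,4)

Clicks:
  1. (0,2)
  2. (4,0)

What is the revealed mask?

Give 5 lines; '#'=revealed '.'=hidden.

Click 1 (0,2) count=3: revealed 1 new [(0,2)] -> total=1
Click 2 (4,0) count=0: revealed 4 new [(3,0) (3,1) (4,0) (4,1)] -> total=5

Answer: ..#..
.....
.....
##...
##...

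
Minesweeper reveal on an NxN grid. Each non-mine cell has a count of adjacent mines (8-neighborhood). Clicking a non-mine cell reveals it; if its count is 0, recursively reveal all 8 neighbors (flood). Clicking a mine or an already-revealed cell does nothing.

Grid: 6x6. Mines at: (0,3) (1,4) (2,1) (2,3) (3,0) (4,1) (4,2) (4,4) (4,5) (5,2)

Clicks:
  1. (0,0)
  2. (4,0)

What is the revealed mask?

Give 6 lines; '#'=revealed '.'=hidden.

Click 1 (0,0) count=0: revealed 6 new [(0,0) (0,1) (0,2) (1,0) (1,1) (1,2)] -> total=6
Click 2 (4,0) count=2: revealed 1 new [(4,0)] -> total=7

Answer: ###...
###...
......
......
#.....
......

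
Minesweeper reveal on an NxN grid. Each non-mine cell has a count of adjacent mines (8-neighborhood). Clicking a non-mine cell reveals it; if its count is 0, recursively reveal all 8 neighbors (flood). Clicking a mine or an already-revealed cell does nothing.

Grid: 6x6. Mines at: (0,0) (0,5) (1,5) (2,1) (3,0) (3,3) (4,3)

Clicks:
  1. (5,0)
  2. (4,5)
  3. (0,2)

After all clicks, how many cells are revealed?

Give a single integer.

Answer: 24

Derivation:
Click 1 (5,0) count=0: revealed 6 new [(4,0) (4,1) (4,2) (5,0) (5,1) (5,2)] -> total=6
Click 2 (4,5) count=0: revealed 8 new [(2,4) (2,5) (3,4) (3,5) (4,4) (4,5) (5,4) (5,5)] -> total=14
Click 3 (0,2) count=0: revealed 10 new [(0,1) (0,2) (0,3) (0,4) (1,1) (1,2) (1,3) (1,4) (2,2) (2,3)] -> total=24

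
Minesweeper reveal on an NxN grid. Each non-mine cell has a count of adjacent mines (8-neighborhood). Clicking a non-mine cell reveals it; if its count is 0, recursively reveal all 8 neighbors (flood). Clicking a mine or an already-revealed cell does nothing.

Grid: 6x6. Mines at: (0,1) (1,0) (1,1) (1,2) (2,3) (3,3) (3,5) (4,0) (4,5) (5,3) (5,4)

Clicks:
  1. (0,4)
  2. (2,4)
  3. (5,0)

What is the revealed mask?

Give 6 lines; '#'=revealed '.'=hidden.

Click 1 (0,4) count=0: revealed 8 new [(0,3) (0,4) (0,5) (1,3) (1,4) (1,5) (2,4) (2,5)] -> total=8
Click 2 (2,4) count=3: revealed 0 new [(none)] -> total=8
Click 3 (5,0) count=1: revealed 1 new [(5,0)] -> total=9

Answer: ...###
...###
....##
......
......
#.....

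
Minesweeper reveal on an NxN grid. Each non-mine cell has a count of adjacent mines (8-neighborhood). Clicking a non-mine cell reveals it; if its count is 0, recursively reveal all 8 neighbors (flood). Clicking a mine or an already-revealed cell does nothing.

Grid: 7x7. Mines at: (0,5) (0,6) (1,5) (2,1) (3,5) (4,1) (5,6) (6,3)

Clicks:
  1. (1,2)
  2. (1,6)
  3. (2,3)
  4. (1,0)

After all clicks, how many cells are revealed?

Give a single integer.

Click 1 (1,2) count=1: revealed 1 new [(1,2)] -> total=1
Click 2 (1,6) count=3: revealed 1 new [(1,6)] -> total=2
Click 3 (2,3) count=0: revealed 21 new [(0,0) (0,1) (0,2) (0,3) (0,4) (1,0) (1,1) (1,3) (1,4) (2,2) (2,3) (2,4) (3,2) (3,3) (3,4) (4,2) (4,3) (4,4) (5,2) (5,3) (5,4)] -> total=23
Click 4 (1,0) count=1: revealed 0 new [(none)] -> total=23

Answer: 23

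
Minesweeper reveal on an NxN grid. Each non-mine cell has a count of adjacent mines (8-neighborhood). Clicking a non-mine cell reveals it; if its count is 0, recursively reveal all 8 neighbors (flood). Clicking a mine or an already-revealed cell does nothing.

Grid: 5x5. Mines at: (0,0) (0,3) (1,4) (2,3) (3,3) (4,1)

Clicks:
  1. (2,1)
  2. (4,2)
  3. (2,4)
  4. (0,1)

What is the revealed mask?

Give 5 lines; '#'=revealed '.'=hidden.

Click 1 (2,1) count=0: revealed 9 new [(1,0) (1,1) (1,2) (2,0) (2,1) (2,2) (3,0) (3,1) (3,2)] -> total=9
Click 2 (4,2) count=2: revealed 1 new [(4,2)] -> total=10
Click 3 (2,4) count=3: revealed 1 new [(2,4)] -> total=11
Click 4 (0,1) count=1: revealed 1 new [(0,1)] -> total=12

Answer: .#...
###..
###.#
###..
..#..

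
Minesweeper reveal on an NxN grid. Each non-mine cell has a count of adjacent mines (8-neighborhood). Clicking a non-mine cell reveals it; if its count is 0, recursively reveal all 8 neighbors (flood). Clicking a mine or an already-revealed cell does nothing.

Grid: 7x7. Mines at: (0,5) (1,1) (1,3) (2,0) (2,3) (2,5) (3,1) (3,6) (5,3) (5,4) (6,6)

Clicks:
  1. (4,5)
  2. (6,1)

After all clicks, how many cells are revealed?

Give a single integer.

Answer: 10

Derivation:
Click 1 (4,5) count=2: revealed 1 new [(4,5)] -> total=1
Click 2 (6,1) count=0: revealed 9 new [(4,0) (4,1) (4,2) (5,0) (5,1) (5,2) (6,0) (6,1) (6,2)] -> total=10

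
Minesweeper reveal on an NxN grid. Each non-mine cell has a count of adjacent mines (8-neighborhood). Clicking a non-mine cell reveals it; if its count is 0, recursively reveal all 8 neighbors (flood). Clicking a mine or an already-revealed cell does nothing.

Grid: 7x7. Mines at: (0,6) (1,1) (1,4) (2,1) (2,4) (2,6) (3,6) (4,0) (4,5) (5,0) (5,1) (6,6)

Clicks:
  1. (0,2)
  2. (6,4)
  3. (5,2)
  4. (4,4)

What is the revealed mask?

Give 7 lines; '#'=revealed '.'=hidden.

Answer: ..#....
.......
.......
..###..
..###..
..####.
..####.

Derivation:
Click 1 (0,2) count=1: revealed 1 new [(0,2)] -> total=1
Click 2 (6,4) count=0: revealed 14 new [(3,2) (3,3) (3,4) (4,2) (4,3) (4,4) (5,2) (5,3) (5,4) (5,5) (6,2) (6,3) (6,4) (6,5)] -> total=15
Click 3 (5,2) count=1: revealed 0 new [(none)] -> total=15
Click 4 (4,4) count=1: revealed 0 new [(none)] -> total=15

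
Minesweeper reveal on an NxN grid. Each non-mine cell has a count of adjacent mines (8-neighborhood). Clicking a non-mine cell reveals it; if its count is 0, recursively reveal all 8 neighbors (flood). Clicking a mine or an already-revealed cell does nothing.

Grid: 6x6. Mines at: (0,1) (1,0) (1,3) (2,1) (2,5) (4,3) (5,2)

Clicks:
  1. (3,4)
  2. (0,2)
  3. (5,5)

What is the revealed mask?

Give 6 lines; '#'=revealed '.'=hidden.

Answer: ..#...
......
......
....##
....##
....##

Derivation:
Click 1 (3,4) count=2: revealed 1 new [(3,4)] -> total=1
Click 2 (0,2) count=2: revealed 1 new [(0,2)] -> total=2
Click 3 (5,5) count=0: revealed 5 new [(3,5) (4,4) (4,5) (5,4) (5,5)] -> total=7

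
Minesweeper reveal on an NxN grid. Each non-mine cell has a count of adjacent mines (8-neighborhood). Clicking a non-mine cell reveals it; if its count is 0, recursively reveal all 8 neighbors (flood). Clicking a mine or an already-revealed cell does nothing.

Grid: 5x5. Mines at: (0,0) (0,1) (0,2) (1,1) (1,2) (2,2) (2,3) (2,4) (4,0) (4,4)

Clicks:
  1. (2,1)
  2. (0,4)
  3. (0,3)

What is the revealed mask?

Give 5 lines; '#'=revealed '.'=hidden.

Answer: ...##
...##
.#...
.....
.....

Derivation:
Click 1 (2,1) count=3: revealed 1 new [(2,1)] -> total=1
Click 2 (0,4) count=0: revealed 4 new [(0,3) (0,4) (1,3) (1,4)] -> total=5
Click 3 (0,3) count=2: revealed 0 new [(none)] -> total=5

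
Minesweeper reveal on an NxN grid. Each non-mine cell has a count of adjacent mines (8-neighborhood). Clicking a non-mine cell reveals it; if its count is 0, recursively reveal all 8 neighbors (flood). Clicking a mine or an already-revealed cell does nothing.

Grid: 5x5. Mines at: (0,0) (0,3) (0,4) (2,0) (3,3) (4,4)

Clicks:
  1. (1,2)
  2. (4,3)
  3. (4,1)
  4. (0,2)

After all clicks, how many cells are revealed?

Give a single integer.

Answer: 9

Derivation:
Click 1 (1,2) count=1: revealed 1 new [(1,2)] -> total=1
Click 2 (4,3) count=2: revealed 1 new [(4,3)] -> total=2
Click 3 (4,1) count=0: revealed 6 new [(3,0) (3,1) (3,2) (4,0) (4,1) (4,2)] -> total=8
Click 4 (0,2) count=1: revealed 1 new [(0,2)] -> total=9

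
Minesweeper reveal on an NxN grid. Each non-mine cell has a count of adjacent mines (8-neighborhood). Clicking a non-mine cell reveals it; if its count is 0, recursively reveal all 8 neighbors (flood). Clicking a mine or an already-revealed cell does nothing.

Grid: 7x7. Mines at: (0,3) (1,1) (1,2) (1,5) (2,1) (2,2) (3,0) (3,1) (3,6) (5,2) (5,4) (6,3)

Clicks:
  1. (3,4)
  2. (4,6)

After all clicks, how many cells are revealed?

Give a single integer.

Answer: 10

Derivation:
Click 1 (3,4) count=0: revealed 9 new [(2,3) (2,4) (2,5) (3,3) (3,4) (3,5) (4,3) (4,4) (4,5)] -> total=9
Click 2 (4,6) count=1: revealed 1 new [(4,6)] -> total=10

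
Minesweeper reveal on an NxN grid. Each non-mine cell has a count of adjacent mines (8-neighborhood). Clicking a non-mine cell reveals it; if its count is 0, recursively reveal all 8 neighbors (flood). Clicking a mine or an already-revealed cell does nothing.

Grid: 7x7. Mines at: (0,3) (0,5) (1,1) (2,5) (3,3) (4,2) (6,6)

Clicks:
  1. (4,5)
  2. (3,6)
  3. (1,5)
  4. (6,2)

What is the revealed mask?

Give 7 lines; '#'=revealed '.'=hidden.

Click 1 (4,5) count=0: revealed 26 new [(2,0) (2,1) (3,0) (3,1) (3,4) (3,5) (3,6) (4,0) (4,1) (4,3) (4,4) (4,5) (4,6) (5,0) (5,1) (5,2) (5,3) (5,4) (5,5) (5,6) (6,0) (6,1) (6,2) (6,3) (6,4) (6,5)] -> total=26
Click 2 (3,6) count=1: revealed 0 new [(none)] -> total=26
Click 3 (1,5) count=2: revealed 1 new [(1,5)] -> total=27
Click 4 (6,2) count=0: revealed 0 new [(none)] -> total=27

Answer: .......
.....#.
##.....
##..###
##.####
#######
######.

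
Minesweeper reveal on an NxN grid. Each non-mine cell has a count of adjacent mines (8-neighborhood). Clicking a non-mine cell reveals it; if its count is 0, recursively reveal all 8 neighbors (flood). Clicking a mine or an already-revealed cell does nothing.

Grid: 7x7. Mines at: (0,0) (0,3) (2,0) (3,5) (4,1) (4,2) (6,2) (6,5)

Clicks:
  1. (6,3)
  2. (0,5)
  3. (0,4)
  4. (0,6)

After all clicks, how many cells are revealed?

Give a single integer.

Click 1 (6,3) count=1: revealed 1 new [(6,3)] -> total=1
Click 2 (0,5) count=0: revealed 9 new [(0,4) (0,5) (0,6) (1,4) (1,5) (1,6) (2,4) (2,5) (2,6)] -> total=10
Click 3 (0,4) count=1: revealed 0 new [(none)] -> total=10
Click 4 (0,6) count=0: revealed 0 new [(none)] -> total=10

Answer: 10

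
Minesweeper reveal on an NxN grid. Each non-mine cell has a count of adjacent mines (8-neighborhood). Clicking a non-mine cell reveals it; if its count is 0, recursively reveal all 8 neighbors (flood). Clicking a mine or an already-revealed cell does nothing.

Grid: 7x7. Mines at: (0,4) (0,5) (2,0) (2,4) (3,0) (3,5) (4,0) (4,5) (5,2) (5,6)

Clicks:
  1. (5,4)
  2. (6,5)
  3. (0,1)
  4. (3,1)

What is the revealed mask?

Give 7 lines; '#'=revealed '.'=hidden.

Click 1 (5,4) count=1: revealed 1 new [(5,4)] -> total=1
Click 2 (6,5) count=1: revealed 1 new [(6,5)] -> total=2
Click 3 (0,1) count=0: revealed 17 new [(0,0) (0,1) (0,2) (0,3) (1,0) (1,1) (1,2) (1,3) (2,1) (2,2) (2,3) (3,1) (3,2) (3,3) (4,1) (4,2) (4,3)] -> total=19
Click 4 (3,1) count=3: revealed 0 new [(none)] -> total=19

Answer: ####...
####...
.###...
.###...
.###...
....#..
.....#.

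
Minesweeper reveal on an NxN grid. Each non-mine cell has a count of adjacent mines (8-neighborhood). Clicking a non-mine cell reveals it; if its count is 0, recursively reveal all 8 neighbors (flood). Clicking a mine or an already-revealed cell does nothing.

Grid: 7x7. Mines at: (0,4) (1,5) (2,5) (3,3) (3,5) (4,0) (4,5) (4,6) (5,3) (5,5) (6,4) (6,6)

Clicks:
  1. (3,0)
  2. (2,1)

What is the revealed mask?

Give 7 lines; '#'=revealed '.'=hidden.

Answer: ####...
####...
####...
###....
.......
.......
.......

Derivation:
Click 1 (3,0) count=1: revealed 1 new [(3,0)] -> total=1
Click 2 (2,1) count=0: revealed 14 new [(0,0) (0,1) (0,2) (0,3) (1,0) (1,1) (1,2) (1,3) (2,0) (2,1) (2,2) (2,3) (3,1) (3,2)] -> total=15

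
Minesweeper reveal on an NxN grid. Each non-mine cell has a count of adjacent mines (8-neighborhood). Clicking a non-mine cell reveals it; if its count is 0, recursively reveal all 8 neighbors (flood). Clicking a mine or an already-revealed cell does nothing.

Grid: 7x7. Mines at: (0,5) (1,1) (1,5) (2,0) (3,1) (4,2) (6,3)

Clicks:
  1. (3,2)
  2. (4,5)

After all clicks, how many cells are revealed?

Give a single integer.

Click 1 (3,2) count=2: revealed 1 new [(3,2)] -> total=1
Click 2 (4,5) count=0: revealed 26 new [(0,2) (0,3) (0,4) (1,2) (1,3) (1,4) (2,2) (2,3) (2,4) (2,5) (2,6) (3,3) (3,4) (3,5) (3,6) (4,3) (4,4) (4,5) (4,6) (5,3) (5,4) (5,5) (5,6) (6,4) (6,5) (6,6)] -> total=27

Answer: 27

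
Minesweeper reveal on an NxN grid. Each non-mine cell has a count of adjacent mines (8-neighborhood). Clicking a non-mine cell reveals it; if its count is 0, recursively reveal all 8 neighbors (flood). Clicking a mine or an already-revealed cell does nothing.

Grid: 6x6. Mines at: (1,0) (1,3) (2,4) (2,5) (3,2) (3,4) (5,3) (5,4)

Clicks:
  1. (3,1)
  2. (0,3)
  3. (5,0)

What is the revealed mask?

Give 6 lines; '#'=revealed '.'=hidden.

Answer: ...#..
......
##....
##....
###...
###...

Derivation:
Click 1 (3,1) count=1: revealed 1 new [(3,1)] -> total=1
Click 2 (0,3) count=1: revealed 1 new [(0,3)] -> total=2
Click 3 (5,0) count=0: revealed 9 new [(2,0) (2,1) (3,0) (4,0) (4,1) (4,2) (5,0) (5,1) (5,2)] -> total=11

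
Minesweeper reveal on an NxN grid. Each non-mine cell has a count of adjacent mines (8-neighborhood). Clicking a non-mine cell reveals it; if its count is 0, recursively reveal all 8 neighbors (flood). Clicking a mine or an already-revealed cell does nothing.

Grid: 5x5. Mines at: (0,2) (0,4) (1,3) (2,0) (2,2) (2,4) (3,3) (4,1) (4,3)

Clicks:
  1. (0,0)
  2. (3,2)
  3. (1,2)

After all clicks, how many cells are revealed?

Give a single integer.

Answer: 6

Derivation:
Click 1 (0,0) count=0: revealed 4 new [(0,0) (0,1) (1,0) (1,1)] -> total=4
Click 2 (3,2) count=4: revealed 1 new [(3,2)] -> total=5
Click 3 (1,2) count=3: revealed 1 new [(1,2)] -> total=6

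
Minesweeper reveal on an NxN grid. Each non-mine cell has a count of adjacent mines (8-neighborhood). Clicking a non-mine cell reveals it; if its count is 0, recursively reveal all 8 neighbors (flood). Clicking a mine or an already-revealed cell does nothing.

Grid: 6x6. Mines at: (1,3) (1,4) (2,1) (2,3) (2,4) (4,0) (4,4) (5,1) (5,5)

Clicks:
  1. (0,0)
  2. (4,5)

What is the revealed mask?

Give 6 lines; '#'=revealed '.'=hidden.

Answer: ###...
###...
......
......
.....#
......

Derivation:
Click 1 (0,0) count=0: revealed 6 new [(0,0) (0,1) (0,2) (1,0) (1,1) (1,2)] -> total=6
Click 2 (4,5) count=2: revealed 1 new [(4,5)] -> total=7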